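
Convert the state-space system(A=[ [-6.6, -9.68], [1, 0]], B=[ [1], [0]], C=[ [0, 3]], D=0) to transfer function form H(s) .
H(s) = C(sI - A)⁻¹B + D.
Characteristic polynomial det(sI - A) = s^2 + 6.6*s + 9.68.
Numerator from C·adj(sI-A)·B + D·det(sI-A) = 3.
H(s) = (3)/(s^2 + 6.6*s + 9.68)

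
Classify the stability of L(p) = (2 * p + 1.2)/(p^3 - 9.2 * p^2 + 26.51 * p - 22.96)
Denominator: p^3 - 9.2*p^2 + 26.51*p - 22.96 = (p - 3.5)(p - 1.6)(p - 4.1). Poles: 1.6, 3.5, 4.1. Unstable (3 pole(s) in RHP)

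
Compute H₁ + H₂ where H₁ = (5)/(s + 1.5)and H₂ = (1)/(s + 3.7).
Parallel: H = H₁ + H₂ = (n₁·d₂ + n₂·d₁)/(d₁·d₂).
n₁·d₂ = 5*s + 18.5. n₂·d₁ = s + 1.5. Sum = 6*s + 20. d₁·d₂ = s^2 + 5.2*s + 5.55.
H(s) = (6*s + 20)/(s^2 + 5.2*s + 5.55)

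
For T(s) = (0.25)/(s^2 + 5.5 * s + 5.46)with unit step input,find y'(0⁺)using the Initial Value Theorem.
IVT: y'(0⁺) = lim_{s→∞} s²·Y(s) = lim_{s→∞} s·T(s).
deg(num) = 0, deg(den) = 2, relative degree = 2 ≥ 2, so s·T(s) → 0. Initial slope = 0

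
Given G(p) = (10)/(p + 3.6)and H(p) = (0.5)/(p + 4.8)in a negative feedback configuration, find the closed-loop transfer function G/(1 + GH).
Closed-loop T = G/(1+GH).
Numerator: G_num * H_den = 10*p + 48.
Denominator: G_den * H_den + G_num * H_num = (p^2 + 8.4*p + 17.28) + (5) = p^2 + 8.4*p + 22.28.
T(p) = (10*p + 48)/(p^2 + 8.4*p + 22.28)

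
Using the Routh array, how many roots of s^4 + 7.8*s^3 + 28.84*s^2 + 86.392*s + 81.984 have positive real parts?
Routh array:
s^4: [1, 28.84, 81.984]; s^3: [7.8, 86.392]; s^2: [17.7641, 81.984]; s^1: [50.3938]; s^0: [81.984]
First column: [1, 7.8, 17.7641, 50.3938, 81.984]. Sign changes = RHP roots = 0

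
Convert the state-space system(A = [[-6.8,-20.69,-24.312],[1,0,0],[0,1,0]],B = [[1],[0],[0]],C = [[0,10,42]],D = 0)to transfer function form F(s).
F(s) = C(sI - A)⁻¹B + D.
Characteristic polynomial det(sI - A) = s^3 + 6.8*s^2 + 20.69*s + 24.312.
Numerator from C·adj(sI-A)·B + D·det(sI-A) = 10*s + 42.
F(s) = (10*s + 42)/(s^3 + 6.8*s^2 + 20.69*s + 24.312)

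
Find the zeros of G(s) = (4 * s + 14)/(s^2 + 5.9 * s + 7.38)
Set numerator = 0: 4*s + 14 = 0 → Zeros: -3.5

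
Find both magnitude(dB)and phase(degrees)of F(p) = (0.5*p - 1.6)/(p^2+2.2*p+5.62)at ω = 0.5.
Substitute p = j*0.5: F(j0.5) = -0.276801 + 0.103255j.
|F| = 20*log₁₀(sqrt(Re²+Im²)) = -10.59 dB.
∠F = atan2(Im, Re) = 159.54°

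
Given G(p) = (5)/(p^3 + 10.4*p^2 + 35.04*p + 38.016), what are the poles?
Set denominator = 0: p^3 + 10.4*p^2 + 35.04*p + 38.016 = (p + 2.4)(p + 3.6)(p + 4.4) = 0 → Poles: -2.4, -3.6, -4.4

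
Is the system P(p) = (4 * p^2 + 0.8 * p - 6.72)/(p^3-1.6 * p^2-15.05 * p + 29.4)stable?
Denominator: p^3 - 1.6*p^2 - 15.05*p + 29.4 = (p - 2.1)(p + 4)(p - 3.5). Poles: -4, 2.1, 3.5. All Re(p)<0: No (unstable)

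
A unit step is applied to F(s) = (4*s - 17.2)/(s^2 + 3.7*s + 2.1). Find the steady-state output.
FVT: lim_{t→∞} y(t) = lim_{s→0} s*Y(s) where Y(s) = F(s)/s.
= lim_{s→0} F(s) = F(0) = num(0)/den(0) = -17.2/2.1 = -8.19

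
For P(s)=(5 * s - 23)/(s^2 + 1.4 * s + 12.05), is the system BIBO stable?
Denominator: s^2 + 1.4*s + 12.05. Poles: -0.7 + 3.4j, -0.7 - 3.4j. All Re(p)<0: Yes (stable)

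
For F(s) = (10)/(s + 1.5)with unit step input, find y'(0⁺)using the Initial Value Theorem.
IVT: y'(0⁺) = lim_{s→∞} s²·Y(s) = lim_{s→∞} s·F(s).
deg(num) = 0, deg(den) = 1, relative degree = 1, so s·F(s) → (leading num)/(leading den) = 10/1 = 10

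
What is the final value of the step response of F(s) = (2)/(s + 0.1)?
FVT: lim_{t→∞} y(t) = lim_{s→0} s*Y(s) where Y(s) = F(s)/s.
= lim_{s→0} F(s) = F(0) = num(0)/den(0) = 2/0.1 = 20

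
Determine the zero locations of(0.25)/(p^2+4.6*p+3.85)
Numerator is a nonzero constant (0.25) → Zeros: none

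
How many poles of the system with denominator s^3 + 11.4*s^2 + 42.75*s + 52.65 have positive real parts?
s^3 + 11.4*s^2 + 42.75*s + 52.65 = (s + 3.9)(s + 4.5)(s + 3). Poles: -3, -3.9, -4.5. RHP poles (Re>0): 0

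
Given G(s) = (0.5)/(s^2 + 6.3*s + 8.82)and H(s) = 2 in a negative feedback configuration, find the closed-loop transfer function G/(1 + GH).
Closed-loop T = G/(1+GH).
Numerator: G_num * H_den = 0.5.
Denominator: G_den * H_den + G_num * H_num = (s^2 + 6.3*s + 8.82) + (1) = s^2 + 6.3*s + 9.82.
T(s) = (0.5)/(s^2 + 6.3*s + 9.82)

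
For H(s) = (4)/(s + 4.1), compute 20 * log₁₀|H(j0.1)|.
Substitute s = j*0.1: H(j0.1) = 0.97503 - 0.0237812j.
|H(j0.1)| = sqrt(Re² + Im²) = 0.9753.
20*log₁₀(0.9753) = -0.22 dB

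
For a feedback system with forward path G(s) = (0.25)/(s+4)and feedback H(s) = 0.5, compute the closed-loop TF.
Closed-loop T = G/(1+GH).
Numerator: G_num * H_den = 0.25.
Denominator: G_den * H_den + G_num * H_num = (s + 4) + (0.125) = s + 4.125.
T(s) = (0.25)/(s + 4.125)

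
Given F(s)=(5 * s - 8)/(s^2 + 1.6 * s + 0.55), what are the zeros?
Set numerator = 0: 5*s - 8 = 0 → Zeros: 1.6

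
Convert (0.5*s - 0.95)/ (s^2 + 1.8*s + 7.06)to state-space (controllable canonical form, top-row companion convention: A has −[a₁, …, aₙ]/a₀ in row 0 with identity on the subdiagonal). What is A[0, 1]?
Reachable canonical form for den = s^2 + 1.8*s + 7.06: top row of A = -[a₁,a₂,...,aₙ]/a₀, ones on the subdiagonal, zeros elsewhere.
A = [[-1.8, -7.06], [1, 0]].
A[0,1] = -7.06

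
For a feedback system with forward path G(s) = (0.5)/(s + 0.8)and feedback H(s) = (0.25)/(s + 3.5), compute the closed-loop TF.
Closed-loop T = G/(1+GH).
Numerator: G_num * H_den = 0.5*s + 1.75.
Denominator: G_den * H_den + G_num * H_num = (s^2 + 4.3*s + 2.8) + (0.125) = s^2 + 4.3*s + 2.925.
T(s) = (0.5*s + 1.75)/(s^2 + 4.3*s + 2.925)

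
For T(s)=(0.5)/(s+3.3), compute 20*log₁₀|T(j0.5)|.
Substitute s = j*0.5: T(j0.5) = 0.148115 - 0.0224417j.
|T(j0.5)| = sqrt(Re² + Im²) = 0.1498.
20*log₁₀(0.1498) = -16.49 dB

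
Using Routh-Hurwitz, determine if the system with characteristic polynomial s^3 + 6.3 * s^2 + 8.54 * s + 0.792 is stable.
Routh array:
s^3: [1, 8.54]; s^2: [6.3, 0.792]; s^1: [8.41429]; s^0: [0.792]
First column: [1, 6.3, 8.41429, 0.792]. Sign changes = 0.
Yes, stable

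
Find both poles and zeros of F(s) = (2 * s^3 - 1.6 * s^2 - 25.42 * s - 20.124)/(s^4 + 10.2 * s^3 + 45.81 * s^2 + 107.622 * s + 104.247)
Set denominator = 0: s^4 + 10.2*s^3 + 45.81*s^2 + 107.622*s + 104.247 = (s + 3.3)(s + 2.7)(s^2 + 4.2*s + 11.7) = 0 → Poles: -2.1 + 2.7j, -2.1 - 2.7j, -2.7, -3.3
Set numerator = 0: 2*s^3 - 1.6*s^2 - 25.42*s - 20.124 = 2*(s - 4.3)(s + 2.6)(s + 0.9) = 0 → Zeros: -0.9, -2.6, 4.3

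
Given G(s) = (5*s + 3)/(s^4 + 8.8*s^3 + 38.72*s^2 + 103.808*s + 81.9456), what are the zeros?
Set numerator = 0: 5*s + 3 = 0 → Zeros: -0.6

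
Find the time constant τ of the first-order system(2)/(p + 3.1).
First-order system: τ = -1/pole. Pole = -3.1. τ = -1/(-3.1) = 0.3226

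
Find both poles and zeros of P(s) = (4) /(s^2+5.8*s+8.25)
Set denominator = 0: s^2 + 5.8*s + 8.25 = (s + 3.3)(s + 2.5) = 0 → Poles: -2.5, -3.3
Numerator is a nonzero constant (4) → Zeros: none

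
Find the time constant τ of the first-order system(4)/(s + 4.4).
First-order system: τ = -1/pole. Pole = -4.4. τ = -1/(-4.4) = 0.2273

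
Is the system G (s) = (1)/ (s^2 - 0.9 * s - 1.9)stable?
Denominator: s^2 - 0.9*s - 1.9 = (s - 1.9)(s + 1). Poles: -1, 1.9. All Re(p)<0: No (unstable)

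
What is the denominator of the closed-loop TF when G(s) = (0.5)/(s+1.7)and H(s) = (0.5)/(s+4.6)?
Characteristic poly = G_den * H_den + G_num * H_num = (s^2 + 6.3*s + 7.82) + (0.25) = s^2 + 6.3*s + 8.07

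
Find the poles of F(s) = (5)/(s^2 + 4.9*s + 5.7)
Set denominator = 0: s^2 + 4.9*s + 5.7 = (s + 1.9)(s + 3) = 0 → Poles: -1.9, -3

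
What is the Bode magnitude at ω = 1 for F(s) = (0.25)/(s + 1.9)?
Substitute s = j*1: F(j1) = 0.103037 - 0.0542299j.
|F(j1)| = sqrt(Re² + Im²) = 0.1164.
20*log₁₀(0.1164) = -18.68 dB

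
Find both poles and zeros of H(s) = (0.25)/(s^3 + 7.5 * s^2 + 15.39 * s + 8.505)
Set denominator = 0: s^3 + 7.5*s^2 + 15.39*s + 8.505 = (s + 4.5)(s + 2.1)(s + 0.9) = 0 → Poles: -0.9, -2.1, -4.5
Numerator is a nonzero constant (0.25) → Zeros: none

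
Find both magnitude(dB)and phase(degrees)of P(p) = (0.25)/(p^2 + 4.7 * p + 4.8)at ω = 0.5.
Substitute p = j*0.5: P(j0.5) = 0.0433746 - 0.0224023j.
|P| = 20*log₁₀(sqrt(Re²+Im²)) = -26.23 dB.
∠P = atan2(Im, Re) = -27.32°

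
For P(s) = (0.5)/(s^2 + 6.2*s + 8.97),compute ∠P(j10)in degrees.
Substitute s = j*10: P(j10) = -0.00375212 - 0.00255555j.
∠P(j10) = atan2(Im, Re) = atan2(-0.00255555, -0.00375212) = -145.74°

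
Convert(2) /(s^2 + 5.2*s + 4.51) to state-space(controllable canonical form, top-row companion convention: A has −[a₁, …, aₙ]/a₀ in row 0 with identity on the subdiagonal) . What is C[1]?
Reachable canonical form: C = numerator coefficients (right-aligned, zero-padded to length n).
num = 2, C = [[0, 2]].
C[1] = 2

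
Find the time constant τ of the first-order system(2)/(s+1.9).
First-order system: τ = -1/pole. Pole = -1.9. τ = -1/(-1.9) = 0.5263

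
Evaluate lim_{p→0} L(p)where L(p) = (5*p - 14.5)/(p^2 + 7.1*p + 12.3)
DC gain = L(0) = num(0)/den(0) = -14.5/12.3 = -1.179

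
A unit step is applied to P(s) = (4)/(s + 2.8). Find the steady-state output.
FVT: lim_{t→∞} y(t) = lim_{s→0} s*Y(s) where Y(s) = P(s)/s.
= lim_{s→0} P(s) = P(0) = num(0)/den(0) = 4/2.8 = 1.429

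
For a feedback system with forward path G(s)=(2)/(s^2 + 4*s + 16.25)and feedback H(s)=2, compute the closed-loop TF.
Closed-loop T = G/(1+GH).
Numerator: G_num * H_den = 2.
Denominator: G_den * H_den + G_num * H_num = (s^2 + 4*s + 16.25) + (4) = s^2 + 4*s + 20.25.
T(s) = (2)/(s^2 + 4*s + 20.25)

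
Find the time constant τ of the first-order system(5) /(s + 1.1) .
First-order system: τ = -1/pole. Pole = -1.1. τ = -1/(-1.1) = 0.9091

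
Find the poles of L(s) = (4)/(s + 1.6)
Set denominator = 0: s + 1.6 = 0 → Poles: -1.6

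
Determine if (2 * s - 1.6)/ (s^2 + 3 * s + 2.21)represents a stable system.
Denominator: s^2 + 3*s + 2.21 = (s + 1.7)(s + 1.3). Poles: -1.3, -1.7. All Re(p)<0: Yes (stable)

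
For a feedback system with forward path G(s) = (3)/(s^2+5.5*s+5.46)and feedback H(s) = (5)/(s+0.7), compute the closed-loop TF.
Closed-loop T = G/(1+GH).
Numerator: G_num * H_den = 3*s + 2.1.
Denominator: G_den * H_den + G_num * H_num = (s^3 + 6.2*s^2 + 9.31*s + 3.822) + (15) = s^3 + 6.2*s^2 + 9.31*s + 18.822.
T(s) = (3*s + 2.1)/(s^3 + 6.2*s^2 + 9.31*s + 18.822)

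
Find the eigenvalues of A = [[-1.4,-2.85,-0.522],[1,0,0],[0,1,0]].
Eigenvalues solve det(λI - A) = 0.
Characteristic polynomial: λ^3 + 1.4*λ^2 + 2.85*λ + 0.522 = 0.
Factor: (λ + 0.2)(λ^2 + 1.2*λ + 2.61) = 0.
Roots: -0.2, -0.6 + 1.5j, -0.6 - 1.5j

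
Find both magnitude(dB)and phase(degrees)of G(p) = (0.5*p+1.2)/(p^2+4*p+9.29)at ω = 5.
Substitute p = j*5: G(j5) = 0.0481568 - 0.0978271j.
|G| = 20*log₁₀(sqrt(Re²+Im²)) = -19.25 dB.
∠G = atan2(Im, Re) = -63.79°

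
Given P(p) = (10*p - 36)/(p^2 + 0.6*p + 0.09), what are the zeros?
Set numerator = 0: 10*p - 36 = 0 → Zeros: 3.6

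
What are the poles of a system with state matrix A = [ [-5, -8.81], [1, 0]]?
Eigenvalues solve det(λI - A) = 0.
Characteristic polynomial: λ^2 + 5*λ + 8.81 = 0.
Roots: -2.5 + 1.6j, -2.5 - 1.6j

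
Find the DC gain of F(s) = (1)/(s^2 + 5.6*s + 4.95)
DC gain = F(0) = num(0)/den(0) = 1/4.95 = 0.202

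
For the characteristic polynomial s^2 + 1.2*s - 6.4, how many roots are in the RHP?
s^2 + 1.2*s - 6.4 = (s - 2)(s + 3.2). Poles: -3.2, 2. RHP poles (Re>0): 1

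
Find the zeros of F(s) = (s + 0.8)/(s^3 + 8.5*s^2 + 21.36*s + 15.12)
Set numerator = 0: s + 0.8 = 0 → Zeros: -0.8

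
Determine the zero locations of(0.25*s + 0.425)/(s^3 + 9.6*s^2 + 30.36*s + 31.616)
Set numerator = 0: 0.25*s + 0.425 = 0 → Zeros: -1.7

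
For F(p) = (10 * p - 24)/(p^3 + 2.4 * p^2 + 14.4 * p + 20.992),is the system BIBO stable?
Denominator: p^3 + 2.4*p^2 + 14.4*p + 20.992 = (p + 1.6)(p^2 + 0.8*p + 13.12). Poles: -0.4 + 3.6j, -0.4 - 3.6j, -1.6. All Re(p)<0: Yes (stable)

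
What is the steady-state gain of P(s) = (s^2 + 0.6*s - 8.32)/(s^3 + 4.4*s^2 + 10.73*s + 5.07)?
DC gain = P(0) = num(0)/den(0) = -8.32/5.07 = -1.641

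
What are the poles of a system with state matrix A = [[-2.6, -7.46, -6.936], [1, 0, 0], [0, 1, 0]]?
Eigenvalues solve det(λI - A) = 0.
Characteristic polynomial: λ^3 + 2.6*λ^2 + 7.46*λ + 6.936 = 0.
Factor: (λ + 1.2)(λ^2 + 1.4*λ + 5.78) = 0.
Roots: -0.7 + 2.3j, -0.7 - 2.3j, -1.2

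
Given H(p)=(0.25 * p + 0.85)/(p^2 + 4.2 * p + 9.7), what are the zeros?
Set numerator = 0: 0.25*p + 0.85 = 0 → Zeros: -3.4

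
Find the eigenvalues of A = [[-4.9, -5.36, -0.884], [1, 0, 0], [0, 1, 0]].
Eigenvalues solve det(λI - A) = 0.
Characteristic polynomial: λ^3 + 4.9*λ^2 + 5.36*λ + 0.884 = 0.
Factor: (λ + 1.3)(λ + 0.2)(λ + 3.4) = 0.
Roots: -0.2, -1.3, -3.4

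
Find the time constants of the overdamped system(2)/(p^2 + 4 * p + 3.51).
Overdamped: real poles at -2.7, -1.3. τ = -1/pole → τ₁ = 0.3704, τ₂ = 0.7692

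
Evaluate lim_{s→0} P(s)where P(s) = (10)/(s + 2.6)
DC gain = P(0) = num(0)/den(0) = 10/2.6 = 3.846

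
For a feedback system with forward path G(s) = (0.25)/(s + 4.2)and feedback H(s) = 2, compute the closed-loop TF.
Closed-loop T = G/(1+GH).
Numerator: G_num * H_den = 0.25.
Denominator: G_den * H_den + G_num * H_num = (s + 4.2) + (0.5) = s + 4.7.
T(s) = (0.25)/(s + 4.7)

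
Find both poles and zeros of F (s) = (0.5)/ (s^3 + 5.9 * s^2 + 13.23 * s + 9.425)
Set denominator = 0: s^3 + 5.9*s^2 + 13.23*s + 9.425 = (s + 1.3)(s^2 + 4.6*s + 7.25) = 0 → Poles: -1.3, -2.3 + 1.4j, -2.3 - 1.4j
Numerator is a nonzero constant (0.5) → Zeros: none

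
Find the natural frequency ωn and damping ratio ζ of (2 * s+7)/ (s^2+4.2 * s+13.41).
Underdamped: complex pole -2.1 + 3j. ωn = |pole| = 3.662, ζ = -Re(pole)/ωn = 0.5735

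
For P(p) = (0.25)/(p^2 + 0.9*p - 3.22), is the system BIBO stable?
Denominator: p^2 + 0.9*p - 3.22 = (p - 1.4)(p + 2.3). Poles: -2.3, 1.4. All Re(p)<0: No (unstable)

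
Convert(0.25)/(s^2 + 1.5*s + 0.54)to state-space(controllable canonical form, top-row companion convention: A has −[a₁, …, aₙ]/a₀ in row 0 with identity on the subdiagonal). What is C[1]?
Reachable canonical form: C = numerator coefficients (right-aligned, zero-padded to length n).
num = 0.25, C = [[0, 0.25]].
C[1] = 0.25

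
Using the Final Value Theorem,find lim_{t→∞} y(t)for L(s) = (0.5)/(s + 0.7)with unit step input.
FVT: lim_{t→∞} y(t) = lim_{s→0} s*Y(s) where Y(s) = L(s)/s.
= lim_{s→0} L(s) = L(0) = num(0)/den(0) = 0.5/0.7 = 0.7143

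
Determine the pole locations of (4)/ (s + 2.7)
Set denominator = 0: s + 2.7 = 0 → Poles: -2.7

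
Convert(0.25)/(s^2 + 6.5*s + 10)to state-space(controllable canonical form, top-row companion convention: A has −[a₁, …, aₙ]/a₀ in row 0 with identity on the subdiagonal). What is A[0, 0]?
Reachable canonical form for den = s^2 + 6.5*s + 10: top row of A = -[a₁,a₂,...,aₙ]/a₀, ones on the subdiagonal, zeros elsewhere.
A = [[-6.5, -10], [1, 0]].
A[0,0] = -6.5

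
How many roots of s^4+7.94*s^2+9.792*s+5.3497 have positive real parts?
Factor: s^4 + 7.94*s^2 + 9.792*s + 5.3497 = (s^2 - 1.2*s + 8.77)(s^2 + 1.2*s + 0.61).
Roots: -0.6 + 0.5j, -0.6 - 0.5j, 0.6 + 2.9j, 0.6 - 2.9j.
RHP roots (Re>0): 2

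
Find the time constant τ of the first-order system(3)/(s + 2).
First-order system: τ = -1/pole. Pole = -2. τ = -1/(-2) = 0.5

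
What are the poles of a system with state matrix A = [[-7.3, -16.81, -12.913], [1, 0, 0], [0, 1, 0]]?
Eigenvalues solve det(λI - A) = 0.
Characteristic polynomial: λ^3 + 7.3*λ^2 + 16.81*λ + 12.913 = 0.
Factor: (λ + 3.7)(λ^2 + 3.6*λ + 3.49) = 0.
Roots: -1.8 + 0.5j, -1.8 - 0.5j, -3.7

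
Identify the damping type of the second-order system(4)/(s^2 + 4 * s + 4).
Standard form: ωn²/(s²+2ζωn·s+ωn²) gives ωn=2, ζ=1.
Critically damped (ζ = 1)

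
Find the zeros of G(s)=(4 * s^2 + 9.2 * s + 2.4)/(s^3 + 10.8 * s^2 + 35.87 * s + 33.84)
Set numerator = 0: 4*s^2 + 9.2*s + 2.4 = 4*(s + 2)(s + 0.3) = 0 → Zeros: -0.3, -2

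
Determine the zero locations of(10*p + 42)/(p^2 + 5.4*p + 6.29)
Set numerator = 0: 10*p + 42 = 0 → Zeros: -4.2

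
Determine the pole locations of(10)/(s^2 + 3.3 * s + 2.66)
Set denominator = 0: s^2 + 3.3*s + 2.66 = (s + 1.4)(s + 1.9) = 0 → Poles: -1.4, -1.9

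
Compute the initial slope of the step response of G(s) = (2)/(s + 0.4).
IVT: y'(0⁺) = lim_{s→∞} s²·Y(s) = lim_{s→∞} s·G(s).
deg(num) = 0, deg(den) = 1, relative degree = 1, so s·G(s) → (leading num)/(leading den) = 2/1 = 2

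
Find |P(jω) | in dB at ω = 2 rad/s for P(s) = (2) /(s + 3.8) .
Substitute s = j*2: P(j2) = 0.412148 - 0.21692j.
|P(j2)| = sqrt(Re² + Im²) = 0.4657.
20*log₁₀(0.4657) = -6.64 dB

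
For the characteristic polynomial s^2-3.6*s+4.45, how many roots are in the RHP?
Poles: 1.8 + 1.1j, 1.8 - 1.1j. RHP poles (Re>0): 2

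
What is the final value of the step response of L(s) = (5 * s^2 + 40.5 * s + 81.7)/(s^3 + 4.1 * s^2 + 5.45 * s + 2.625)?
FVT: lim_{t→∞} y(t) = lim_{s→0} s*Y(s) where Y(s) = L(s)/s.
= lim_{s→0} L(s) = L(0) = num(0)/den(0) = 81.7/2.625 = 31.12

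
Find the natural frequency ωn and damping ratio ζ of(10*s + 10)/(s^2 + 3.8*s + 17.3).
Underdamped: complex pole -1.9 + 3.7j. ωn = |pole| = 4.159, ζ = -Re(pole)/ωn = 0.4568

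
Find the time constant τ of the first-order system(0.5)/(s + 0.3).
First-order system: τ = -1/pole. Pole = -0.3. τ = -1/(-0.3) = 3.333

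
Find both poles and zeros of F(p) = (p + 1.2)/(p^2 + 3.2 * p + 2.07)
Set denominator = 0: p^2 + 3.2*p + 2.07 = (p + 0.9)(p + 2.3) = 0 → Poles: -0.9, -2.3
Set numerator = 0: p + 1.2 = 0 → Zeros: -1.2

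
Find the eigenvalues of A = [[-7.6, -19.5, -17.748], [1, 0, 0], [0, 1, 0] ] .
Eigenvalues solve det(λI - A) = 0.
Characteristic polynomial: λ^3 + 7.6*λ^2 + 19.5*λ + 17.748 = 0.
Factor: (λ + 3.4)(λ^2 + 4.2*λ + 5.22) = 0.
Roots: -2.1 + 0.9j, -2.1 - 0.9j, -3.4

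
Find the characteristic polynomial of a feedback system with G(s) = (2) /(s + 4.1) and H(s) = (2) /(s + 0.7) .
Characteristic poly = G_den * H_den + G_num * H_num = (s^2 + 4.8*s + 2.87) + (4) = s^2 + 4.8*s + 6.87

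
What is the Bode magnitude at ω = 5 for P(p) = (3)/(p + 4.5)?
Substitute p = j*5: P(j5) = 0.298343 - 0.331492j.
|P(j5)| = sqrt(Re² + Im²) = 0.446.
20*log₁₀(0.446) = -7.01 dB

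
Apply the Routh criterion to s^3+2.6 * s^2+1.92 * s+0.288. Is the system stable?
Routh array:
s^3: [1, 1.92]; s^2: [2.6, 0.288]; s^1: [1.80923]; s^0: [0.288]
First column: [1, 2.6, 1.80923, 0.288]. Sign changes = 0.
Yes, stable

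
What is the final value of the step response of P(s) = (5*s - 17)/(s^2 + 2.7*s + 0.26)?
FVT: lim_{t→∞} y(t) = lim_{s→0} s*Y(s) where Y(s) = P(s)/s.
= lim_{s→0} P(s) = P(0) = num(0)/den(0) = -17/0.26 = -65.38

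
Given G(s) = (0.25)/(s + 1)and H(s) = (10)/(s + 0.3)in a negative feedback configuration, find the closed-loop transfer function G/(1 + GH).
Closed-loop T = G/(1+GH).
Numerator: G_num * H_den = 0.25*s + 0.075.
Denominator: G_den * H_den + G_num * H_num = (s^2 + 1.3*s + 0.3) + (2.5) = s^2 + 1.3*s + 2.8.
T(s) = (0.25*s + 0.075)/(s^2 + 1.3*s + 2.8)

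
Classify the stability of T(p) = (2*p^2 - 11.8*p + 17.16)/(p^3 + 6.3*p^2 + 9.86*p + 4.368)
Denominator: p^3 + 6.3*p^2 + 9.86*p + 4.368 = (p + 1.3)(p + 4.2)(p + 0.8). Poles: -0.8, -1.3, -4.2. Stable (all poles in LHP)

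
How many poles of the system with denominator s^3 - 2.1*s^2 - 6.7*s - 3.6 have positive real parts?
s^3 - 2.1*s^2 - 6.7*s - 3.6 = (s - 4)(s + 1)(s + 0.9). Poles: -0.9, -1, 4. RHP poles (Re>0): 1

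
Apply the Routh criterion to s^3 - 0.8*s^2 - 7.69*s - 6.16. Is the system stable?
Routh array:
s^3: [1, -7.69]; s^2: [-0.8, -6.16]; s^1: [-15.39]; s^0: [-6.16]
First column: [1, -0.8, -15.39, -6.16]. Sign changes = 1.
No, unstable (1 RHP root(s))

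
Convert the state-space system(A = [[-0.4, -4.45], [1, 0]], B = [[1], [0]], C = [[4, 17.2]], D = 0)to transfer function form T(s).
T(s) = C(sI - A)⁻¹B + D.
Characteristic polynomial det(sI - A) = s^2 + 0.4*s + 4.45.
Numerator from C·adj(sI-A)·B + D·det(sI-A) = 4*s + 17.2.
T(s) = (4*s + 17.2)/(s^2 + 0.4*s + 4.45)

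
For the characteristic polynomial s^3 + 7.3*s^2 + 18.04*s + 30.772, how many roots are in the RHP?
s^3 + 7.3*s^2 + 18.04*s + 30.772 = (s + 4.9)(s^2 + 2.4*s + 6.28). Poles: -1.2 + 2.2j, -1.2 - 2.2j, -4.9. RHP poles (Re>0): 0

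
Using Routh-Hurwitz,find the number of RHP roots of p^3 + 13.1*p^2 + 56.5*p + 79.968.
Routh array:
p^3: [1, 56.5]; p^2: [13.1, 79.968]; p^1: [50.3956]; p^0: [79.968]
First column: [1, 13.1, 50.3956, 79.968]. Sign changes = RHP roots = 0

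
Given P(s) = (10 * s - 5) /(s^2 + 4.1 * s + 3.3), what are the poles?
Set denominator = 0: s^2 + 4.1*s + 3.3 = (s + 3)(s + 1.1) = 0 → Poles: -1.1, -3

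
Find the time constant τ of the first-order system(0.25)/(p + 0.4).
First-order system: τ = -1/pole. Pole = -0.4. τ = -1/(-0.4) = 2.5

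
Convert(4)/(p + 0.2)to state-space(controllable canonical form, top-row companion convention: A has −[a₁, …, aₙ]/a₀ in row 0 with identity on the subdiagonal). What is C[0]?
Reachable canonical form: C = numerator coefficients (right-aligned, zero-padded to length n).
num = 4, C = [[4]].
C[0] = 4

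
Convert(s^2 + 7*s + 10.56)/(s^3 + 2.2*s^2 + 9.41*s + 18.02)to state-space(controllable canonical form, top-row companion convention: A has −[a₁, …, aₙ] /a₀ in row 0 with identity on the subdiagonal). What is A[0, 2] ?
Reachable canonical form for den = s^3 + 2.2*s^2 + 9.41*s + 18.02: top row of A = -[a₁,a₂,...,aₙ]/a₀, ones on the subdiagonal, zeros elsewhere.
A = [[-2.2, -9.41, -18.02], [1, 0, 0], [0, 1, 0]].
A[0,2] = -18.02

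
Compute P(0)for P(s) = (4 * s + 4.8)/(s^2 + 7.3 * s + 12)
DC gain = P(0) = num(0)/den(0) = 4.8/12 = 0.4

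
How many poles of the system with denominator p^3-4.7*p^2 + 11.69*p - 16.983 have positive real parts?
p^3 - 4.7*p^2 + 11.69*p - 16.983 = (p - 2.7)(p^2 - 2*p + 6.29). Poles: 1 + 2.3j, 1 - 2.3j, 2.7. RHP poles (Re>0): 3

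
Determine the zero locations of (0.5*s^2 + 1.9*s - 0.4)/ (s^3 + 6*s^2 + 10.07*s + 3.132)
Set numerator = 0: 0.5*s^2 + 1.9*s - 0.4 = 0.5*(s - 0.2)(s + 4) = 0 → Zeros: -4, 0.2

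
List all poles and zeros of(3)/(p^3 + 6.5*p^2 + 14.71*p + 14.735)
Set denominator = 0: p^3 + 6.5*p^2 + 14.71*p + 14.735 = (p + 3.5)(p^2 + 3*p + 4.21) = 0 → Poles: -1.5 + 1.4j, -1.5 - 1.4j, -3.5
Numerator is a nonzero constant (3) → Zeros: none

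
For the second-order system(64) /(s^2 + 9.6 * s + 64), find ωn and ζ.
Standard form: ωn²/(s²+2ζωn·s+ωn²).
const=64=ωn² → ωn=8, s coeff=9.6=2ζωn → ζ=0.6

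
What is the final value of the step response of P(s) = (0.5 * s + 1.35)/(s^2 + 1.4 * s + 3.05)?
FVT: lim_{t→∞} y(t) = lim_{s→0} s*Y(s) where Y(s) = P(s)/s.
= lim_{s→0} P(s) = P(0) = num(0)/den(0) = 1.35/3.05 = 0.4426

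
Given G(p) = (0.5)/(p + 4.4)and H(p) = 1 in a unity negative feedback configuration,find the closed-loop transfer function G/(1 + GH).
Closed-loop T = G/(1+GH).
Numerator: G_num * H_den = 0.5.
Denominator: G_den * H_den + G_num * H_num = (p + 4.4) + (0.5) = p + 4.9.
T(p) = (0.5)/(p + 4.9)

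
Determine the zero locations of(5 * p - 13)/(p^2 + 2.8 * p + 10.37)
Set numerator = 0: 5*p - 13 = 0 → Zeros: 2.6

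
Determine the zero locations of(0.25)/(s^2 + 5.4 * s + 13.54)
Numerator is a nonzero constant (0.25) → Zeros: none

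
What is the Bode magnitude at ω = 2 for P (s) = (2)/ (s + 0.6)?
Substitute s = j*2: P(j2) = 0.275229 - 0.917431j.
|P(j2)| = sqrt(Re² + Im²) = 0.9578.
20*log₁₀(0.9578) = -0.37 dB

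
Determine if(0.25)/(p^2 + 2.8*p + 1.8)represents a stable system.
Denominator: p^2 + 2.8*p + 1.8 = (p + 1.8)(p + 1). Poles: -1, -1.8. All Re(p)<0: Yes (stable)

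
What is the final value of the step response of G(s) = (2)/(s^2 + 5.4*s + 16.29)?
FVT: lim_{t→∞} y(t) = lim_{s→0} s*Y(s) where Y(s) = G(s)/s.
= lim_{s→0} G(s) = G(0) = num(0)/den(0) = 2/16.29 = 0.1228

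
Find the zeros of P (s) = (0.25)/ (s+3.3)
Numerator is a nonzero constant (0.25) → Zeros: none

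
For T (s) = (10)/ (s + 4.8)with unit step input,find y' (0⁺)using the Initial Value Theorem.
IVT: y'(0⁺) = lim_{s→∞} s²·Y(s) = lim_{s→∞} s·T(s).
deg(num) = 0, deg(den) = 1, relative degree = 1, so s·T(s) → (leading num)/(leading den) = 10/1 = 10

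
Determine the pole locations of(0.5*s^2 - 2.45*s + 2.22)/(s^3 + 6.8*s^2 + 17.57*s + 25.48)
Set denominator = 0: s^3 + 6.8*s^2 + 17.57*s + 25.48 = (s + 4)(s^2 + 2.8*s + 6.37) = 0 → Poles: -1.4 + 2.1j, -1.4 - 2.1j, -4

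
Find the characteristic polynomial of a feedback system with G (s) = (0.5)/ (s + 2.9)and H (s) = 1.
Characteristic poly = G_den * H_den + G_num * H_num = (s + 2.9) + (0.5) = s + 3.4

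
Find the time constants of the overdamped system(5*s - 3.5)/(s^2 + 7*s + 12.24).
Overdamped: real poles at -3.6, -3.4. τ = -1/pole → τ₁ = 0.2778, τ₂ = 0.2941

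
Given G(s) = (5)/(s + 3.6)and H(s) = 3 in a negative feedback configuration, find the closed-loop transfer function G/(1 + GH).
Closed-loop T = G/(1+GH).
Numerator: G_num * H_den = 5.
Denominator: G_den * H_den + G_num * H_num = (s + 3.6) + (15) = s + 18.6.
T(s) = (5)/(s + 18.6)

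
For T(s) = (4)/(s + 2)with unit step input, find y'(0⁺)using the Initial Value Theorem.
IVT: y'(0⁺) = lim_{s→∞} s²·Y(s) = lim_{s→∞} s·T(s).
deg(num) = 0, deg(den) = 1, relative degree = 1, so s·T(s) → (leading num)/(leading den) = 4/1 = 4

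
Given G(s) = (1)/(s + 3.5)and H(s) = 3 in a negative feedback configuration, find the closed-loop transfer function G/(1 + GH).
Closed-loop T = G/(1+GH).
Numerator: G_num * H_den = 1.
Denominator: G_den * H_den + G_num * H_num = (s + 3.5) + (3) = s + 6.5.
T(s) = (1)/(s + 6.5)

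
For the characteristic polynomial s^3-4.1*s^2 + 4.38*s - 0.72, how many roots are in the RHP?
s^3 - 4.1*s^2 + 4.38*s - 0.72 = (s - 2.4)(s - 0.2)(s - 1.5). Poles: 0.2, 1.5, 2.4. RHP poles (Re>0): 3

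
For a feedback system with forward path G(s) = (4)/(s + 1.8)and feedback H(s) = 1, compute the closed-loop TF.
Closed-loop T = G/(1+GH).
Numerator: G_num * H_den = 4.
Denominator: G_den * H_den + G_num * H_num = (s + 1.8) + (4) = s + 5.8.
T(s) = (4)/(s + 5.8)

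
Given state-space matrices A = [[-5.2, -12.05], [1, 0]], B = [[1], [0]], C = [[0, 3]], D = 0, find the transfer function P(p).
P(p) = C(pI - A)⁻¹B + D.
Characteristic polynomial det(pI - A) = p^2 + 5.2*p + 12.05.
Numerator from C·adj(pI-A)·B + D·det(pI-A) = 3.
P(p) = (3)/(p^2 + 5.2*p + 12.05)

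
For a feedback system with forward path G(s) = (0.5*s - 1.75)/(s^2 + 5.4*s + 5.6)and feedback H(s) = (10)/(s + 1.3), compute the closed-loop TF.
Closed-loop T = G/(1+GH).
Numerator: G_num * H_den = 0.5*s^2 - 1.1*s - 2.275.
Denominator: G_den * H_den + G_num * H_num = (s^3 + 6.7*s^2 + 12.62*s + 7.28) + (5*s - 17.5) = s^3 + 6.7*s^2 + 17.62*s - 10.22.
T(s) = (0.5*s^2 - 1.1*s - 2.275)/(s^3 + 6.7*s^2 + 17.62*s - 10.22)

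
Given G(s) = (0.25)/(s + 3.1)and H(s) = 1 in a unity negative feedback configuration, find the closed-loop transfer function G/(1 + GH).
Closed-loop T = G/(1+GH).
Numerator: G_num * H_den = 0.25.
Denominator: G_den * H_den + G_num * H_num = (s + 3.1) + (0.25) = s + 3.35.
T(s) = (0.25)/(s + 3.35)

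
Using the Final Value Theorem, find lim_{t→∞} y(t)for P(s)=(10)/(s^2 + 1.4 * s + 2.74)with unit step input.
FVT: lim_{t→∞} y(t) = lim_{s→0} s*Y(s) where Y(s) = P(s)/s.
= lim_{s→0} P(s) = P(0) = num(0)/den(0) = 10/2.74 = 3.65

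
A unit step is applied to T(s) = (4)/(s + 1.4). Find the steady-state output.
FVT: lim_{t→∞} y(t) = lim_{s→0} s*Y(s) where Y(s) = T(s)/s.
= lim_{s→0} T(s) = T(0) = num(0)/den(0) = 4/1.4 = 2.857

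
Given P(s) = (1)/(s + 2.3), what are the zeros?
Numerator is a nonzero constant (1) → Zeros: none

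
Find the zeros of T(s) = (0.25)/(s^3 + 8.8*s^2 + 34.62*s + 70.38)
Numerator is a nonzero constant (0.25) → Zeros: none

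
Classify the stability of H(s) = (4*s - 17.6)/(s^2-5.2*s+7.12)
Denominator: s^2 - 5.2*s + 7.12. Poles: 2.6 + 0.6j, 2.6 - 0.6j. Unstable (2 pole(s) in RHP)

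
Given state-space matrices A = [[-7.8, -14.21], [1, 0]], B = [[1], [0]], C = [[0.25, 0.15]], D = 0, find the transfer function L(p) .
L(p) = C(pI - A)⁻¹B + D.
Characteristic polynomial det(pI - A) = p^2 + 7.8*p + 14.21.
Numerator from C·adj(pI-A)·B + D·det(pI-A) = 0.25*p + 0.15.
L(p) = (0.25*p + 0.15)/(p^2 + 7.8*p + 14.21)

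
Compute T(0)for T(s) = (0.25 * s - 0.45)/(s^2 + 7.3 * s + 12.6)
DC gain = T(0) = num(0)/den(0) = -0.45/12.6 = -0.03571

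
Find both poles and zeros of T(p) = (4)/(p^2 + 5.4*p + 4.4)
Set denominator = 0: p^2 + 5.4*p + 4.4 = (p + 4.4)(p + 1) = 0 → Poles: -1, -4.4
Numerator is a nonzero constant (4) → Zeros: none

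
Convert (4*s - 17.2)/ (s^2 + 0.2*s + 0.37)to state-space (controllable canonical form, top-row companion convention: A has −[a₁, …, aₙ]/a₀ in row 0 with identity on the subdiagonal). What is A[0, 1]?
Reachable canonical form for den = s^2 + 0.2*s + 0.37: top row of A = -[a₁,a₂,...,aₙ]/a₀, ones on the subdiagonal, zeros elsewhere.
A = [[-0.2, -0.37], [1, 0]].
A[0,1] = -0.37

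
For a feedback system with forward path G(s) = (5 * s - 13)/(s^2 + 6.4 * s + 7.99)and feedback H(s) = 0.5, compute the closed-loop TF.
Closed-loop T = G/(1+GH).
Numerator: G_num * H_den = 5*s - 13.
Denominator: G_den * H_den + G_num * H_num = (s^2 + 6.4*s + 7.99) + (2.5*s - 6.5) = s^2 + 8.9*s + 1.49.
T(s) = (5*s - 13)/(s^2 + 8.9*s + 1.49)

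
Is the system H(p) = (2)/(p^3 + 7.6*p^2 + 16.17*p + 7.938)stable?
Denominator: p^3 + 7.6*p^2 + 16.17*p + 7.938 = (p + 0.7)(p + 4.2)(p + 2.7). Poles: -0.7, -2.7, -4.2. All Re(p)<0: Yes (stable)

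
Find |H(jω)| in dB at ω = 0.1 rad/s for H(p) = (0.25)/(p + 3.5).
Substitute p = j*0.1: H(j0.1) = 0.0713703 - 0.00203915j.
|H(j0.1)| = sqrt(Re² + Im²) = 0.0714.
20*log₁₀(0.0714) = -22.93 dB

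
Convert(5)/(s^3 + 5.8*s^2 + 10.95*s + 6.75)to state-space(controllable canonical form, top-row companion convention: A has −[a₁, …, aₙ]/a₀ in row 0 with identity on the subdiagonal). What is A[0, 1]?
Reachable canonical form for den = s^3 + 5.8*s^2 + 10.95*s + 6.75: top row of A = -[a₁,a₂,...,aₙ]/a₀, ones on the subdiagonal, zeros elsewhere.
A = [[-5.8, -10.95, -6.75], [1, 0, 0], [0, 1, 0]].
A[0,1] = -10.95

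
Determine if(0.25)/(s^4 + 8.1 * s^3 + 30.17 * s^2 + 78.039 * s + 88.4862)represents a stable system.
Denominator: s^4 + 8.1*s^3 + 30.17*s^2 + 78.039*s + 88.4862 = (s + 2.2)(s + 4.1)(s^2 + 1.8*s + 9.81). Poles: -0.9 + 3j, -0.9 - 3j, -2.2, -4.1. All Re(p)<0: Yes (stable)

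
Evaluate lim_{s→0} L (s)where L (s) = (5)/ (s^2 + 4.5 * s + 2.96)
DC gain = L(0) = num(0)/den(0) = 5/2.96 = 1.689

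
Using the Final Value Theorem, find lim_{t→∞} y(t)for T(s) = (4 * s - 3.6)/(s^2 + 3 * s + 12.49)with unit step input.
FVT: lim_{t→∞} y(t) = lim_{s→0} s*Y(s) where Y(s) = T(s)/s.
= lim_{s→0} T(s) = T(0) = num(0)/den(0) = -3.6/12.49 = -0.2882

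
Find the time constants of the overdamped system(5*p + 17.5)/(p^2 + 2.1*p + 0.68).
Overdamped: real poles at -0.4, -1.7. τ = -1/pole → τ₁ = 2.5, τ₂ = 0.5882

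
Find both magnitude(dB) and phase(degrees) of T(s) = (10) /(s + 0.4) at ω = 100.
Substitute s = j*100: T(j100) = 0.000399994 - 0.0999984j.
|T| = 20*log₁₀(sqrt(Re²+Im²)) = -20.00 dB.
∠T = atan2(Im, Re) = -89.77°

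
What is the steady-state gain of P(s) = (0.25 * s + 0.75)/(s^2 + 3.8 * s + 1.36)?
DC gain = P(0) = num(0)/den(0) = 0.75/1.36 = 0.5515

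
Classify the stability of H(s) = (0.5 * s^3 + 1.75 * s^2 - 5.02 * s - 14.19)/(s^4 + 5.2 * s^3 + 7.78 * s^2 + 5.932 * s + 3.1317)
Denominator: s^4 + 5.2*s^3 + 7.78*s^2 + 5.932*s + 3.1317 = (s + 1.3)(s + 3.3)(s^2 + 0.6*s + 0.73). Poles: -0.3 + 0.8j, -0.3 - 0.8j, -1.3, -3.3. Stable (all poles in LHP)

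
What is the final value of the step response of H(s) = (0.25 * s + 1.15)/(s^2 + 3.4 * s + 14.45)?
FVT: lim_{t→∞} y(t) = lim_{s→0} s*Y(s) where Y(s) = H(s)/s.
= lim_{s→0} H(s) = H(0) = num(0)/den(0) = 1.15/14.45 = 0.07958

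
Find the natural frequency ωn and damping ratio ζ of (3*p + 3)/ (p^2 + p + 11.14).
Underdamped: complex pole -0.5 + 3.3j. ωn = |pole| = 3.338, ζ = -Re(pole)/ωn = 0.1498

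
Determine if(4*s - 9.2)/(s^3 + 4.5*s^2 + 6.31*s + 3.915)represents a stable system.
Denominator: s^3 + 4.5*s^2 + 6.31*s + 3.915 = (s + 2.7)(s^2 + 1.8*s + 1.45). Poles: -0.9 + 0.8j, -0.9 - 0.8j, -2.7. All Re(p)<0: Yes (stable)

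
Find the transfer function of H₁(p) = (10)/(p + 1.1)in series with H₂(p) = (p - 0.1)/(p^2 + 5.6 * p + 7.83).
Series: H = H₁ · H₂ = (n₁·n₂)/(d₁·d₂).
Num: n₁·n₂ = 10*p - 1. Den: d₁·d₂ = p^3 + 6.7*p^2 + 13.99*p + 8.613.
H(p) = (10*p - 1)/(p^3 + 6.7*p^2 + 13.99*p + 8.613)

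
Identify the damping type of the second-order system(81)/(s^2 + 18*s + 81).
Standard form: ωn²/(s²+2ζωn·s+ωn²) gives ωn=9, ζ=1.
Critically damped (ζ = 1)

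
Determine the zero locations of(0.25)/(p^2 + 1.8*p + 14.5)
Numerator is a nonzero constant (0.25) → Zeros: none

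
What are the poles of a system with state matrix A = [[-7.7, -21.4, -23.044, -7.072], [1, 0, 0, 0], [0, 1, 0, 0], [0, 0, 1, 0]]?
Eigenvalues solve det(λI - A) = 0.
Characteristic polynomial: λ^4 + 7.7*λ^3 + 21.4*λ^2 + 23.044*λ + 7.072 = 0.
Factor: (λ + 1.6)(λ + 0.5)(λ^2 + 5.6*λ + 8.84) = 0.
Roots: -0.5, -1.6, -2.8 + 1j, -2.8 - 1j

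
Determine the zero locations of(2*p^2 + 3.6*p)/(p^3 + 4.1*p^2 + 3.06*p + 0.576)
Set numerator = 0: 2*p^2 + 3.6*p = 2*p(p + 1.8) = 0 → Zeros: -1.8, 0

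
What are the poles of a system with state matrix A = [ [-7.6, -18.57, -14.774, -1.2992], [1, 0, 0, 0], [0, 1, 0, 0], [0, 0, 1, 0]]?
Eigenvalues solve det(λI - A) = 0.
Characteristic polynomial: λ^4 + 7.6*λ^3 + 18.57*λ^2 + 14.774*λ + 1.2992 = 0.
Factor: (λ + 1.4)(λ + 2.9)(λ + 0.1)(λ + 3.2) = 0.
Roots: -0.1, -1.4, -2.9, -3.2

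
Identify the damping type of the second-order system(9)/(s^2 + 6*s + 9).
Standard form: ωn²/(s²+2ζωn·s+ωn²) gives ωn=3, ζ=1.
Critically damped (ζ = 1)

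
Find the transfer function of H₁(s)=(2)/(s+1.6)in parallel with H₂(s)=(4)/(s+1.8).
Parallel: H = H₁ + H₂ = (n₁·d₂ + n₂·d₁)/(d₁·d₂).
n₁·d₂ = 2*s + 3.6. n₂·d₁ = 4*s + 6.4. Sum = 6*s + 10. d₁·d₂ = s^2 + 3.4*s + 2.88.
H(s) = (6*s + 10)/(s^2 + 3.4*s + 2.88)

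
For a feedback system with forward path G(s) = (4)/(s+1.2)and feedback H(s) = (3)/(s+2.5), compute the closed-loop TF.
Closed-loop T = G/(1+GH).
Numerator: G_num * H_den = 4*s + 10.
Denominator: G_den * H_den + G_num * H_num = (s^2 + 3.7*s + 3) + (12) = s^2 + 3.7*s + 15.
T(s) = (4*s + 10)/(s^2 + 3.7*s + 15)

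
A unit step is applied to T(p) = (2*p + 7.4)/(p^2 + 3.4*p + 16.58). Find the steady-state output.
FVT: lim_{t→∞} y(t) = lim_{p→0} p*Y(p) where Y(p) = T(p)/p.
= lim_{p→0} T(p) = T(0) = num(0)/den(0) = 7.4/16.58 = 0.4463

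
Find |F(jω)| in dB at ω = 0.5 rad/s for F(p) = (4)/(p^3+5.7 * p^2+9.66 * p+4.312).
Substitute p = j*0.5: F(j0.5) = 0.378973 - 0.61762j.
|F(j0.5)| = sqrt(Re² + Im²) = 0.7246.
20*log₁₀(0.7246) = -2.80 dB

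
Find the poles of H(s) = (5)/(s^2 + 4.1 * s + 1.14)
Set denominator = 0: s^2 + 4.1*s + 1.14 = (s + 3.8)(s + 0.3) = 0 → Poles: -0.3, -3.8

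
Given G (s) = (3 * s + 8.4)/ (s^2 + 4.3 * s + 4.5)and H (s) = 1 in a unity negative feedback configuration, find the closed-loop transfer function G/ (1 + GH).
Closed-loop T = G/(1+GH).
Numerator: G_num * H_den = 3*s + 8.4.
Denominator: G_den * H_den + G_num * H_num = (s^2 + 4.3*s + 4.5) + (3*s + 8.4) = s^2 + 7.3*s + 12.9.
T(s) = (3*s + 8.4)/(s^2 + 7.3*s + 12.9)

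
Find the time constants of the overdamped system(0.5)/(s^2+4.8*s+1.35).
Overdamped: real poles at -4.5, -0.3. τ = -1/pole → τ₁ = 0.2222, τ₂ = 3.333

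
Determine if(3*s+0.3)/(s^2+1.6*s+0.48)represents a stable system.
Denominator: s^2 + 1.6*s + 0.48 = (s + 1.2)(s + 0.4). Poles: -0.4, -1.2. All Re(p)<0: Yes (stable)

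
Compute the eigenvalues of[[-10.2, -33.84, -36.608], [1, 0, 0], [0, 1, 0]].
Eigenvalues solve det(λI - A) = 0.
Characteristic polynomial: λ^3 + 10.2*λ^2 + 33.84*λ + 36.608 = 0.
Factor: (λ + 4.4)(λ + 2.6)(λ + 3.2) = 0.
Roots: -2.6, -3.2, -4.4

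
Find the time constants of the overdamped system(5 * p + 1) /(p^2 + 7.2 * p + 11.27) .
Overdamped: real poles at -4.9, -2.3. τ = -1/pole → τ₁ = 0.2041, τ₂ = 0.4348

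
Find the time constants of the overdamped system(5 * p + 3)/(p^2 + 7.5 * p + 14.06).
Overdamped: real poles at -3.8, -3.7. τ = -1/pole → τ₁ = 0.2632, τ₂ = 0.2703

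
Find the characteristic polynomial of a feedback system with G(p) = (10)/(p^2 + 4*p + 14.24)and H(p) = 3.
Characteristic poly = G_den * H_den + G_num * H_num = (p^2 + 4*p + 14.24) + (30) = p^2 + 4*p + 44.24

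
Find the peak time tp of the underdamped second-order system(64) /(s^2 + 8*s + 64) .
Standard form: ωn²/(s²+2ζωn·s+ωn²) → ωn = 8, ζ = 0.5.
ωd = ωn·√(1-ζ²) = 8·√(1-0.5²) = 6.928.
tp = π/ωd = π/6.928 = 0.4534 s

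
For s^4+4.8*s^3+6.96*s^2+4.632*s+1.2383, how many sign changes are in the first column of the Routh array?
Routh array:
s^4: [1, 6.96, 1.2383]; s^3: [4.8, 4.632]; s^2: [5.995, 1.2383]; s^1: [3.64053]; s^0: [1.2383]
First column: [1, 4.8, 5.995, 3.64053, 1.2383]. Sign changes = 0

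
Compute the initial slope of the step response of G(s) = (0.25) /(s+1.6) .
IVT: y'(0⁺) = lim_{s→∞} s²·Y(s) = lim_{s→∞} s·G(s).
deg(num) = 0, deg(den) = 1, relative degree = 1, so s·G(s) → (leading num)/(leading den) = 0.25/1 = 0.25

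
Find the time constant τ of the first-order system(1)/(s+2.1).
First-order system: τ = -1/pole. Pole = -2.1. τ = -1/(-2.1) = 0.4762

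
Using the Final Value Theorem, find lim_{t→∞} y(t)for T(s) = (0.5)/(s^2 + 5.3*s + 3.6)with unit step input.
FVT: lim_{t→∞} y(t) = lim_{s→0} s*Y(s) where Y(s) = T(s)/s.
= lim_{s→0} T(s) = T(0) = num(0)/den(0) = 0.5/3.6 = 0.1389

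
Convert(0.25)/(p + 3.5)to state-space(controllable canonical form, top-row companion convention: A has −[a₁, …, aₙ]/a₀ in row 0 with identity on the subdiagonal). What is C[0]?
Reachable canonical form: C = numerator coefficients (right-aligned, zero-padded to length n).
num = 0.25, C = [[0.25]].
C[0] = 0.25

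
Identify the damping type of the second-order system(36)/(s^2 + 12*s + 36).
Standard form: ωn²/(s²+2ζωn·s+ωn²) gives ωn=6, ζ=1.
Critically damped (ζ = 1)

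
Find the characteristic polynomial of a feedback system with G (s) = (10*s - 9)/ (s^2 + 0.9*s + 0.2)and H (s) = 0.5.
Characteristic poly = G_den * H_den + G_num * H_num = (s^2 + 0.9*s + 0.2) + (5*s - 4.5) = s^2 + 5.9*s - 4.3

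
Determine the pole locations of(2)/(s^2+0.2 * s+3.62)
Set denominator = 0: s^2 + 0.2*s + 3.62 = 0 → Poles: -0.1 + 1.9j, -0.1 - 1.9j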